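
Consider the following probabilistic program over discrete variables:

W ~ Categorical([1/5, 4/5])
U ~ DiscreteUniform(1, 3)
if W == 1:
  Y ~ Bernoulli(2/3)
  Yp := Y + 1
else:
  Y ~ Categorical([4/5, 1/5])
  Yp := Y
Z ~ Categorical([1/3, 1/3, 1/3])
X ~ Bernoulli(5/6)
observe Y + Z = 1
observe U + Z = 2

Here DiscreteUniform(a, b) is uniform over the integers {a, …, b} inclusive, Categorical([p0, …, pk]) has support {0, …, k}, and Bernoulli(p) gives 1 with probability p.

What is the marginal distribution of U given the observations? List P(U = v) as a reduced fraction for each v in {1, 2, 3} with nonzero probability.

P(U=1) = 32/75, P(U=2) = 43/75

Enumerate traces; 8 have nonzero weight after conditioning:
  (W=0, U=1, Y=0, Z=1, X=0) weight 2/675
  (W=0, U=1, Y=0, Z=1, X=1) weight 2/135
  (W=0, U=2, Y=1, Z=0, X=0) weight 1/1350
  (W=0, U=2, Y=1, Z=0, X=1) weight 1/270
  (W=1, U=1, Y=0, Z=1, X=0) weight 2/405
  (W=1, U=1, Y=0, Z=1, X=1) weight 2/81
  (W=1, U=2, Y=1, Z=0, X=0) weight 4/405
  (W=1, U=2, Y=1, Z=0, X=1) weight 4/81
Group by U:
  weight(U=1) = 32/675
  weight(U=2) = 43/675
Total weight = 32/675 + 43/675 = 1/9
P(U=1 | obs) = 32/675 / 1/9 = 32/75
P(U=2 | obs) = 43/675 / 1/9 = 43/75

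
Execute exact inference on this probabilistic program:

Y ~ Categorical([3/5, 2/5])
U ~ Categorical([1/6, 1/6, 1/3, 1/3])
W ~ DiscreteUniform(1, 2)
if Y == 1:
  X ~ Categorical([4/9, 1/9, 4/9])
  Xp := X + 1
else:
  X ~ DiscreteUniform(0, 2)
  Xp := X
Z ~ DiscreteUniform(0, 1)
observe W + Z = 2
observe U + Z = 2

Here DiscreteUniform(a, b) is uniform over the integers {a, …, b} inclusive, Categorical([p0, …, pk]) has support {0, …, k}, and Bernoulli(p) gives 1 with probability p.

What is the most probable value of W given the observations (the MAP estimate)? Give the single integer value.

Enumerate traces; 12 have nonzero weight after conditioning:
  (Y=0, U=1, W=1, X=0, Z=1) weight 1/120
  (Y=0, U=1, W=1, X=1, Z=1) weight 1/120
  (Y=0, U=1, W=1, X=2, Z=1) weight 1/120
  (Y=0, U=2, W=2, X=0, Z=0) weight 1/60
  (Y=0, U=2, W=2, X=1, Z=0) weight 1/60
  (Y=0, U=2, W=2, X=2, Z=0) weight 1/60
  (Y=1, U=1, W=1, X=0, Z=1) weight 1/135
  (Y=1, U=1, W=1, X=1, Z=1) weight 1/540
  … 4 more
Group by W:
  weight(W=1) = 1/24
  weight(W=2) = 1/12
Total weight = 1/24 + 1/12 = 1/8
P(W=1 | obs) = 1/24 / 1/8 = 1/3
P(W=2 | obs) = 1/12 / 1/8 = 2/3
argmax = 2

argmax_v P(W = v | obs) = 2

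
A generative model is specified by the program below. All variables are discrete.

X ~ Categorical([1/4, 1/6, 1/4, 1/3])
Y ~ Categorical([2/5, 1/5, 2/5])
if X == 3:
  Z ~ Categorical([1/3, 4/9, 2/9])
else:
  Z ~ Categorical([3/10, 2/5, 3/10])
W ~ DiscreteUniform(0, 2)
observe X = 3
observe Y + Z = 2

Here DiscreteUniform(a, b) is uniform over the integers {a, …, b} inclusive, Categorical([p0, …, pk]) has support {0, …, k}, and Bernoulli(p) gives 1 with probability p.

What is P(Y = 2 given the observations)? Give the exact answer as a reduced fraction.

P(Y = 2 | obs) = 3/7

Enumerate traces; 9 have nonzero weight after conditioning:
  (X=3, Y=0, Z=2, W=0) weight 4/405
  (X=3, Y=0, Z=2, W=1) weight 4/405
  (X=3, Y=0, Z=2, W=2) weight 4/405
  (X=3, Y=1, Z=1, W=0) weight 4/405
  (X=3, Y=1, Z=1, W=1) weight 4/405
  (X=3, Y=1, Z=1, W=2) weight 4/405
  (X=3, Y=2, Z=0, W=0) weight 2/135
  (X=3, Y=2, Z=0, W=1) weight 2/135
  … 1 more
Group by Y:
  weight(Y=0) = 4/135
  weight(Y=1) = 4/135
  weight(Y=2) = 2/45
Total weight = 4/135 + 4/135 + 2/45 = 14/135
P(Y=0 | obs) = 4/135 / 14/135 = 2/7
P(Y=1 | obs) = 4/135 / 14/135 = 2/7
P(Y=2 | obs) = 2/45 / 14/135 = 3/7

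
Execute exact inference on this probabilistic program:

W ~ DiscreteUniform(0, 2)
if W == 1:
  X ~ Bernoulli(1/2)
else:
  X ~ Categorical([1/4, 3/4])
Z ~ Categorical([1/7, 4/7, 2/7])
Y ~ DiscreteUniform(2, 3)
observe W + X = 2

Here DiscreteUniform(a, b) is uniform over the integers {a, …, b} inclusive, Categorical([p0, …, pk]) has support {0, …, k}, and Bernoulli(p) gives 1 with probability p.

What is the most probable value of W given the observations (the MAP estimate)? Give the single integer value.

argmax_v P(W = v | obs) = 1

Enumerate traces; 12 have nonzero weight after conditioning:
  (W=1, X=1, Z=0, Y=2) weight 1/84
  (W=1, X=1, Z=0, Y=3) weight 1/84
  (W=1, X=1, Z=1, Y=2) weight 1/21
  (W=1, X=1, Z=1, Y=3) weight 1/21
  (W=1, X=1, Z=2, Y=2) weight 1/42
  (W=1, X=1, Z=2, Y=3) weight 1/42
  (W=2, X=0, Z=0, Y=2) weight 1/168
  (W=2, X=0, Z=0, Y=3) weight 1/168
  … 4 more
Group by W:
  weight(W=1) = 1/6
  weight(W=2) = 1/12
Total weight = 1/6 + 1/12 = 1/4
P(W=1 | obs) = 1/6 / 1/4 = 2/3
P(W=2 | obs) = 1/12 / 1/4 = 1/3
argmax = 1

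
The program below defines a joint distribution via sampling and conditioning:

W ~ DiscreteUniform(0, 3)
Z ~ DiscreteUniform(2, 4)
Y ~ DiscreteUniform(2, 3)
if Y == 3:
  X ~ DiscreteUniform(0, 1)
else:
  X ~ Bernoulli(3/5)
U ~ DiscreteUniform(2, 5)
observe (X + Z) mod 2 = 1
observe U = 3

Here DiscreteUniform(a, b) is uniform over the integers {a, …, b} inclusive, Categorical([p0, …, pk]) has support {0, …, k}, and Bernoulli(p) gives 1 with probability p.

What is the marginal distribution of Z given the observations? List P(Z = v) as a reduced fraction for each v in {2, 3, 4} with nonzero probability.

Enumerate traces; 24 have nonzero weight after conditioning:
  (W=0, Z=2, Y=2, X=1, U=3) weight 1/160
  (W=0, Z=2, Y=3, X=1, U=3) weight 1/192
  (W=0, Z=3, Y=2, X=0, U=3) weight 1/240
  (W=0, Z=3, Y=3, X=0, U=3) weight 1/192
  (W=0, Z=4, Y=2, X=1, U=3) weight 1/160
  (W=0, Z=4, Y=3, X=1, U=3) weight 1/192
  (W=1, Z=2, Y=2, X=1, U=3) weight 1/160
  (W=1, Z=2, Y=3, X=1, U=3) weight 1/192
  … 16 more
Group by Z:
  weight(Z=2) = 11/240
  weight(Z=3) = 3/80
  weight(Z=4) = 11/240
Total weight = 11/240 + 3/80 + 11/240 = 31/240
P(Z=2 | obs) = 11/240 / 31/240 = 11/31
P(Z=3 | obs) = 3/80 / 31/240 = 9/31
P(Z=4 | obs) = 11/240 / 31/240 = 11/31

P(Z=2) = 11/31, P(Z=3) = 9/31, P(Z=4) = 11/31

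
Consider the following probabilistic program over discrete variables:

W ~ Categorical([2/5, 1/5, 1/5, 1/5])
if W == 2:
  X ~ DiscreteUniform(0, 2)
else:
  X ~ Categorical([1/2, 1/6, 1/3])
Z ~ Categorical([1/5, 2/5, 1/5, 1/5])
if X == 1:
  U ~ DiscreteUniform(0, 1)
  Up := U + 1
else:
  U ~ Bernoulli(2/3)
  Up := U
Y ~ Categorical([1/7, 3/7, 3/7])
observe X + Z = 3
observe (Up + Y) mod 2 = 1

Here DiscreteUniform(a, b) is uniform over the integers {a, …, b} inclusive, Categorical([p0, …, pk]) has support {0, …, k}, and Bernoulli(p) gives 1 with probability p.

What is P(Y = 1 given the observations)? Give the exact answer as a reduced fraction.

P(Y = 1 | obs) = 129/437

Enumerate traces; 36 have nonzero weight after conditioning:
  (W=0, X=0, Z=3, U=0, Y=1) weight 1/175
  (W=0, X=0, Z=3, U=1, Y=0) weight 2/525
  (W=0, X=0, Z=3, U=1, Y=2) weight 2/175
  (W=0, X=1, Z=2, U=0, Y=0) weight 1/1050
  (W=0, X=1, Z=2, U=0, Y=2) weight 1/350
  (W=0, X=1, Z=2, U=1, Y=1) weight 1/350
  (W=0, X=2, Z=1, U=0, Y=1) weight 4/525
  (W=0, X=2, Z=1, U=1, Y=0) weight 8/1575
  … 28 more
Group by Y:
  weight(Y=0) = 11/450
  weight(Y=1) = 43/1050
  weight(Y=2) = 11/150
Total weight = 11/450 + 43/1050 + 11/150 = 437/3150
P(Y=0 | obs) = 11/450 / 437/3150 = 77/437
P(Y=1 | obs) = 43/1050 / 437/3150 = 129/437
P(Y=2 | obs) = 11/150 / 437/3150 = 231/437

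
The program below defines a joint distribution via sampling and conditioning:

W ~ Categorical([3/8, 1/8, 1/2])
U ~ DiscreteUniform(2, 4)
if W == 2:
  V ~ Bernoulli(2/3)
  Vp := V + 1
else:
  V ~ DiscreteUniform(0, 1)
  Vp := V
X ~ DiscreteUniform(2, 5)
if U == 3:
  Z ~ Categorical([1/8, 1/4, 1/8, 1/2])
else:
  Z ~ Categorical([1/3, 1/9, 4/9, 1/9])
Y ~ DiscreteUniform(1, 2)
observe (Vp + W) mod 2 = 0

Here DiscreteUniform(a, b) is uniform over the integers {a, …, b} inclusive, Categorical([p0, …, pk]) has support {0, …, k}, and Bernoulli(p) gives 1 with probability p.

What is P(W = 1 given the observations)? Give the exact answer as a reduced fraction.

Enumerate traces; 288 have nonzero weight after conditioning:
  (W=0, U=2, V=0, X=2, Z=0, Y=1) weight 1/384
  (W=0, U=2, V=0, X=2, Z=0, Y=2) weight 1/384
  (W=0, U=2, V=0, X=2, Z=1, Y=1) weight 1/1152
  (W=0, U=2, V=0, X=2, Z=1, Y=2) weight 1/1152
  (W=0, U=2, V=0, X=2, Z=2, Y=1) weight 1/288
  (W=0, U=2, V=0, X=2, Z=2, Y=2) weight 1/288
  (W=0, U=2, V=0, X=2, Z=3, Y=1) weight 1/1152
  (W=0, U=2, V=0, X=2, Z=3, Y=2) weight 1/1152
  (W=1, U=2, V=1, X=2, Z=0, Y=1) weight 1/1152
  (W=2, U=2, V=1, X=2, Z=0, Y=1) weight 1/216
  … 278 more
Group by W:
  weight(W=0) = 3/16
  weight(W=1) = 1/16
  weight(W=2) = 1/3
Total weight = 3/16 + 1/16 + 1/3 = 7/12
P(W=0 | obs) = 3/16 / 7/12 = 9/28
P(W=1 | obs) = 1/16 / 7/12 = 3/28
P(W=2 | obs) = 1/3 / 7/12 = 4/7

P(W = 1 | obs) = 3/28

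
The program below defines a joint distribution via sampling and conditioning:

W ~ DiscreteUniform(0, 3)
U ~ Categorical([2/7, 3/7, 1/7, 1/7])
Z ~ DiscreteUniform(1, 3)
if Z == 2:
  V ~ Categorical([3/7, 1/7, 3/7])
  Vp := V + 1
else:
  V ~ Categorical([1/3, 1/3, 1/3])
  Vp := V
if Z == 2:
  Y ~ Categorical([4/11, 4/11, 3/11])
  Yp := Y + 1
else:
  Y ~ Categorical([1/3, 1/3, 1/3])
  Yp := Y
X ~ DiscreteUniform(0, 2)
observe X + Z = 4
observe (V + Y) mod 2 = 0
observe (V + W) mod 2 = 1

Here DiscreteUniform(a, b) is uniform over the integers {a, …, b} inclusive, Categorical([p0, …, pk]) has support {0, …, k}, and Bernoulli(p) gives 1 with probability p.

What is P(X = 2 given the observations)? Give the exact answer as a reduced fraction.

Enumerate traces; 80 have nonzero weight after conditioning:
  (W=0, U=0, Z=2, V=1, Y=1, X=2) weight 2/4851
  (W=0, U=0, Z=3, V=1, Y=1, X=1) weight 1/1134
  (W=0, U=1, Z=2, V=1, Y=1, X=2) weight 1/1617
  (W=0, U=1, Z=3, V=1, Y=1, X=1) weight 1/756
  (W=0, U=2, Z=2, V=1, Y=1, X=2) weight 1/4851
  (W=0, U=2, Z=3, V=1, Y=1, X=1) weight 1/2268
  (W=0, U=3, Z=2, V=1, Y=1, X=2) weight 1/4851
  (W=0, U=3, Z=3, V=1, Y=1, X=1) weight 1/2268
  … 72 more
Group by X:
  weight(X=1) = 5/162
  weight(X=2) = 23/693
Total weight = 5/162 + 23/693 = 799/12474
P(X=1 | obs) = 5/162 / 799/12474 = 385/799
P(X=2 | obs) = 23/693 / 799/12474 = 414/799

P(X = 2 | obs) = 414/799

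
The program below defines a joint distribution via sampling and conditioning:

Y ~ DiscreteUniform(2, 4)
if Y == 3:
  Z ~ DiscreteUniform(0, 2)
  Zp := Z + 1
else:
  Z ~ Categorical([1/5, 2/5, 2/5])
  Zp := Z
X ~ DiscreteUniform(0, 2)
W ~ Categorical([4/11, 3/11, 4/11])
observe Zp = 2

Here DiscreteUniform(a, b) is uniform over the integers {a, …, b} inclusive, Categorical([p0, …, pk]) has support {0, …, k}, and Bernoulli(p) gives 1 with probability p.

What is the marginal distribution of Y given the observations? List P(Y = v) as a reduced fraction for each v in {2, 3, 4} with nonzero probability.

Enumerate traces; 27 have nonzero weight after conditioning:
  (Y=2, Z=2, X=0, W=0) weight 8/495
  (Y=2, Z=2, X=0, W=1) weight 2/165
  (Y=2, Z=2, X=0, W=2) weight 8/495
  (Y=2, Z=2, X=1, W=0) weight 8/495
  (Y=2, Z=2, X=1, W=1) weight 2/165
  (Y=2, Z=2, X=1, W=2) weight 8/495
  (Y=2, Z=2, X=2, W=0) weight 8/495
  (Y=2, Z=2, X=2, W=1) weight 2/165
  (Y=3, Z=1, X=0, W=0) weight 4/297
  (Y=4, Z=2, X=0, W=0) weight 8/495
  … 17 more
Group by Y:
  weight(Y=2) = 2/15
  weight(Y=3) = 1/9
  weight(Y=4) = 2/15
Total weight = 2/15 + 1/9 + 2/15 = 17/45
P(Y=2 | obs) = 2/15 / 17/45 = 6/17
P(Y=3 | obs) = 1/9 / 17/45 = 5/17
P(Y=4 | obs) = 2/15 / 17/45 = 6/17

P(Y=2) = 6/17, P(Y=3) = 5/17, P(Y=4) = 6/17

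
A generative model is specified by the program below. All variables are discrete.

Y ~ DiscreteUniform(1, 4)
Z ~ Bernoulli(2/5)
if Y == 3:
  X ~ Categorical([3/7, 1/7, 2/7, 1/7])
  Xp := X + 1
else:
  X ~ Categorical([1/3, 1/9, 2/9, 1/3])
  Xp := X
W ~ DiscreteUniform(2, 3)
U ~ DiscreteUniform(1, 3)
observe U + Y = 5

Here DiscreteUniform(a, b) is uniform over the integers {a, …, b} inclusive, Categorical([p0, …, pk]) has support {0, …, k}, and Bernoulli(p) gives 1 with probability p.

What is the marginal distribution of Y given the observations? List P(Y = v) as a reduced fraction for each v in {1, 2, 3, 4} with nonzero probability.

P(Y=2) = 1/3, P(Y=3) = 1/3, P(Y=4) = 1/3

Enumerate traces; 48 have nonzero weight after conditioning:
  (Y=2, Z=0, X=0, W=2, U=3) weight 1/120
  (Y=2, Z=0, X=0, W=3, U=3) weight 1/120
  (Y=2, Z=0, X=1, W=2, U=3) weight 1/360
  (Y=2, Z=0, X=1, W=3, U=3) weight 1/360
  (Y=2, Z=0, X=2, W=2, U=3) weight 1/180
  (Y=2, Z=0, X=2, W=3, U=3) weight 1/180
  (Y=2, Z=0, X=3, W=2, U=3) weight 1/120
  (Y=2, Z=0, X=3, W=3, U=3) weight 1/120
  (Y=3, Z=0, X=0, W=2, U=2) weight 3/280
  (Y=4, Z=0, X=0, W=2, U=1) weight 1/120
  … 38 more
Group by Y:
  weight(Y=2) = 1/12
  weight(Y=3) = 1/12
  weight(Y=4) = 1/12
Total weight = 1/12 + 1/12 + 1/12 = 1/4
P(Y=2 | obs) = 1/12 / 1/4 = 1/3
P(Y=3 | obs) = 1/12 / 1/4 = 1/3
P(Y=4 | obs) = 1/12 / 1/4 = 1/3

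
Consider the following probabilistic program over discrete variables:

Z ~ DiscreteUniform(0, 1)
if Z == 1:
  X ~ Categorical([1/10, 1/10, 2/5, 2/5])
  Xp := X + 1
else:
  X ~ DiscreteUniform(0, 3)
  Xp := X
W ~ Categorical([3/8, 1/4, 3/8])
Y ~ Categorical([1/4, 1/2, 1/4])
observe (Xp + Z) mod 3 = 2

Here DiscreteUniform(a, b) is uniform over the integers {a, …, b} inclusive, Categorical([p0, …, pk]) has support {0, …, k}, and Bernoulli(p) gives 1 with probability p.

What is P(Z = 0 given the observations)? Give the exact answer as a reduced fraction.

Enumerate traces; 27 have nonzero weight after conditioning:
  (Z=0, X=2, W=0, Y=0) weight 3/256
  (Z=0, X=2, W=0, Y=1) weight 3/128
  (Z=0, X=2, W=0, Y=2) weight 3/256
  (Z=0, X=2, W=1, Y=0) weight 1/128
  (Z=0, X=2, W=1, Y=1) weight 1/64
  (Z=0, X=2, W=1, Y=2) weight 1/128
  (Z=0, X=2, W=2, Y=0) weight 3/256
  (Z=0, X=2, W=2, Y=1) weight 3/128
  (Z=1, X=0, W=0, Y=0) weight 3/640
  … 18 more
Group by Z:
  weight(Z=0) = 1/8
  weight(Z=1) = 1/4
Total weight = 1/8 + 1/4 = 3/8
P(Z=0 | obs) = 1/8 / 3/8 = 1/3
P(Z=1 | obs) = 1/4 / 3/8 = 2/3

P(Z = 0 | obs) = 1/3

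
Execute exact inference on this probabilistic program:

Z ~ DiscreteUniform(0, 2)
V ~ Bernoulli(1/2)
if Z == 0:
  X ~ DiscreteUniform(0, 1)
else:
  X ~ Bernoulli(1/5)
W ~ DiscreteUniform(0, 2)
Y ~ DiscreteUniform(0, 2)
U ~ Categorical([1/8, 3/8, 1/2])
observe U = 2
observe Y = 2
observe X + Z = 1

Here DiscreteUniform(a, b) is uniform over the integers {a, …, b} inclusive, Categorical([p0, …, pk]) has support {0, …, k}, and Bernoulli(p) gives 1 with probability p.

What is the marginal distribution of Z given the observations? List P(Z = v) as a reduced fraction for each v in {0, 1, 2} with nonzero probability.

P(Z=0) = 5/13, P(Z=1) = 8/13

Enumerate traces; 12 have nonzero weight after conditioning:
  (Z=0, V=0, X=1, W=0, Y=2, U=2) weight 1/216
  (Z=0, V=0, X=1, W=1, Y=2, U=2) weight 1/216
  (Z=0, V=0, X=1, W=2, Y=2, U=2) weight 1/216
  (Z=0, V=1, X=1, W=0, Y=2, U=2) weight 1/216
  (Z=0, V=1, X=1, W=1, Y=2, U=2) weight 1/216
  (Z=0, V=1, X=1, W=2, Y=2, U=2) weight 1/216
  (Z=1, V=0, X=0, W=0, Y=2, U=2) weight 1/135
  (Z=1, V=0, X=0, W=1, Y=2, U=2) weight 1/135
  … 4 more
Group by Z:
  weight(Z=0) = 1/36
  weight(Z=1) = 2/45
Total weight = 1/36 + 2/45 = 13/180
P(Z=0 | obs) = 1/36 / 13/180 = 5/13
P(Z=1 | obs) = 2/45 / 13/180 = 8/13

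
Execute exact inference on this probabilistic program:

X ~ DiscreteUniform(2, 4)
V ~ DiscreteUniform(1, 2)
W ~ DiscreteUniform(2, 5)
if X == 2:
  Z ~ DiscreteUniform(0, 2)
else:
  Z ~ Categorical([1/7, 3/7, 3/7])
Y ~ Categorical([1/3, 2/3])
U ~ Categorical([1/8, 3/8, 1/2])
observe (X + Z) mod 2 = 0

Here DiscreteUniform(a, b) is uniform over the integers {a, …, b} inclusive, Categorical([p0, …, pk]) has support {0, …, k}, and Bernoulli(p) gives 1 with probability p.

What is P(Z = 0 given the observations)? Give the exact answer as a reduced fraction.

Enumerate traces; 240 have nonzero weight after conditioning:
  (X=2, V=1, W=2, Z=0, Y=0, U=0) weight 1/1728
  (X=2, V=1, W=2, Z=0, Y=0, U=1) weight 1/576
  (X=2, V=1, W=2, Z=0, Y=0, U=2) weight 1/432
  (X=2, V=1, W=2, Z=0, Y=1, U=0) weight 1/864
  (X=2, V=1, W=2, Z=0, Y=1, U=1) weight 1/288
  (X=2, V=1, W=2, Z=0, Y=1, U=2) weight 1/216
  (X=2, V=1, W=2, Z=2, Y=0, U=0) weight 1/1728
  (X=2, V=1, W=2, Z=2, Y=0, U=1) weight 1/576
  (X=3, V=1, W=2, Z=1, Y=0, U=0) weight 1/1344
  … 231 more
Group by Z:
  weight(Z=0) = 10/63
  weight(Z=1) = 1/7
  weight(Z=2) = 16/63
Total weight = 10/63 + 1/7 + 16/63 = 5/9
P(Z=0 | obs) = 10/63 / 5/9 = 2/7
P(Z=1 | obs) = 1/7 / 5/9 = 9/35
P(Z=2 | obs) = 16/63 / 5/9 = 16/35

P(Z = 0 | obs) = 2/7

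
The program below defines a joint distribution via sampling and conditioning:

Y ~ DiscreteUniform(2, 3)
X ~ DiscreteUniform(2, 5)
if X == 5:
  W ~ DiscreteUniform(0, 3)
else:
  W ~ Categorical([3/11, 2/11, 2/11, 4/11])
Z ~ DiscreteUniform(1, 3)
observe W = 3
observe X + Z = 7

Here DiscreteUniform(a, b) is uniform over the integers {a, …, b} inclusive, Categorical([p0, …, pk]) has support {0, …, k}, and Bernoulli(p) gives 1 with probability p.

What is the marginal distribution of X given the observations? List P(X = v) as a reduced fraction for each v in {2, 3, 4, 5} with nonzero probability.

P(X=4) = 16/27, P(X=5) = 11/27

Enumerate traces; 4 have nonzero weight after conditioning:
  (Y=2, X=4, W=3, Z=3) weight 1/66
  (Y=2, X=5, W=3, Z=2) weight 1/96
  (Y=3, X=4, W=3, Z=3) weight 1/66
  (Y=3, X=5, W=3, Z=2) weight 1/96
Group by X:
  weight(X=4) = 1/33
  weight(X=5) = 1/48
Total weight = 1/33 + 1/48 = 9/176
P(X=4 | obs) = 1/33 / 9/176 = 16/27
P(X=5 | obs) = 1/48 / 9/176 = 11/27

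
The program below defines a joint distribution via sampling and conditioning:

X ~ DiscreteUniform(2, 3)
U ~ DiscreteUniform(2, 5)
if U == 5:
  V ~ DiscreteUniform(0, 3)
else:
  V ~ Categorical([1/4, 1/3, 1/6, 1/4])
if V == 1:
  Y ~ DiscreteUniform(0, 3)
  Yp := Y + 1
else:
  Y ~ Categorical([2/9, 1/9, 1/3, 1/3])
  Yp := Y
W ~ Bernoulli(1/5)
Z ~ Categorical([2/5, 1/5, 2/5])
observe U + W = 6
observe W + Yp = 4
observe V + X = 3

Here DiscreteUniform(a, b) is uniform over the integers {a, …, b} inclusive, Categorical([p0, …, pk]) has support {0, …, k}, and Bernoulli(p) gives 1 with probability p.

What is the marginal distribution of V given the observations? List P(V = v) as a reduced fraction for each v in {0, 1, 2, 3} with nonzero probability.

Enumerate traces; 6 have nonzero weight after conditioning:
  (X=2, U=5, V=1, Y=2, W=1, Z=0) weight 1/1600
  (X=2, U=5, V=1, Y=2, W=1, Z=1) weight 1/3200
  (X=2, U=5, V=1, Y=2, W=1, Z=2) weight 1/1600
  (X=3, U=5, V=0, Y=3, W=1, Z=0) weight 1/1200
  (X=3, U=5, V=0, Y=3, W=1, Z=1) weight 1/2400
  (X=3, U=5, V=0, Y=3, W=1, Z=2) weight 1/1200
Group by V:
  weight(V=0) = 1/480
  weight(V=1) = 1/640
Total weight = 1/480 + 1/640 = 7/1920
P(V=0 | obs) = 1/480 / 7/1920 = 4/7
P(V=1 | obs) = 1/640 / 7/1920 = 3/7

P(V=0) = 4/7, P(V=1) = 3/7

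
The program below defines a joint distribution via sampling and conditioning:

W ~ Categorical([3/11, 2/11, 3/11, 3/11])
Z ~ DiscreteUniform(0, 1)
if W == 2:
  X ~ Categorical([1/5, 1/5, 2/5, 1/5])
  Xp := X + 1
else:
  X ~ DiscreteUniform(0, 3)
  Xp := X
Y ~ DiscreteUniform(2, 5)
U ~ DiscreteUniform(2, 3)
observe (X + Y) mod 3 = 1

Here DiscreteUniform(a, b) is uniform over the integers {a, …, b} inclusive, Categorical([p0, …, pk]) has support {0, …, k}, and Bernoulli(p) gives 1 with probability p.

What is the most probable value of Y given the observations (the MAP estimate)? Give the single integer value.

Enumerate traces; 80 have nonzero weight after conditioning:
  (W=0, Z=0, X=0, Y=4, U=2) weight 3/704
  (W=0, Z=0, X=0, Y=4, U=3) weight 3/704
  (W=0, Z=0, X=1, Y=3, U=2) weight 3/704
  (W=0, Z=0, X=1, Y=3, U=3) weight 3/704
  (W=0, Z=0, X=2, Y=2, U=2) weight 3/704
  (W=0, Z=0, X=2, Y=2, U=3) weight 3/704
  (W=0, Z=0, X=2, Y=5, U=2) weight 3/704
  (W=0, Z=0, X=2, Y=5, U=3) weight 3/704
  … 72 more
Group by Y:
  weight(Y=2) = 4/55
  weight(Y=3) = 13/220
  weight(Y=4) = 13/110
  weight(Y=5) = 4/55
Total weight = 4/55 + 13/220 + 13/110 + 4/55 = 71/220
P(Y=2 | obs) = 4/55 / 71/220 = 16/71
P(Y=3 | obs) = 13/220 / 71/220 = 13/71
P(Y=4 | obs) = 13/110 / 71/220 = 26/71
P(Y=5 | obs) = 4/55 / 71/220 = 16/71
argmax = 4

argmax_v P(Y = v | obs) = 4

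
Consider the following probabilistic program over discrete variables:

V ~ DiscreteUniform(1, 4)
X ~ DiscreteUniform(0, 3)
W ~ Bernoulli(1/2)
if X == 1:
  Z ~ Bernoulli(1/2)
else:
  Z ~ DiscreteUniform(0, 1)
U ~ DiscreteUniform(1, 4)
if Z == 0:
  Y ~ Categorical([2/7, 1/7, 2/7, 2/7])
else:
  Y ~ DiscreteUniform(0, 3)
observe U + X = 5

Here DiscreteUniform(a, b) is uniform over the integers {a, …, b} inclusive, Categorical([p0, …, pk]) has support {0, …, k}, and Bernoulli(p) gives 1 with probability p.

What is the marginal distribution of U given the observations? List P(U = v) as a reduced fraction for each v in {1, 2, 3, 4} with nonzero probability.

P(U=2) = 1/3, P(U=3) = 1/3, P(U=4) = 1/3

Enumerate traces; 192 have nonzero weight after conditioning:
  (V=1, X=1, W=0, Z=0, U=4, Y=0) weight 1/896
  (V=1, X=1, W=0, Z=0, U=4, Y=1) weight 1/1792
  (V=1, X=1, W=0, Z=0, U=4, Y=2) weight 1/896
  (V=1, X=1, W=0, Z=0, U=4, Y=3) weight 1/896
  (V=1, X=1, W=0, Z=1, U=4, Y=0) weight 1/1024
  (V=1, X=1, W=0, Z=1, U=4, Y=1) weight 1/1024
  (V=1, X=1, W=0, Z=1, U=4, Y=2) weight 1/1024
  (V=1, X=1, W=0, Z=1, U=4, Y=3) weight 1/1024
  (V=1, X=2, W=0, Z=0, U=3, Y=0) weight 1/896
  (V=1, X=3, W=0, Z=0, U=2, Y=0) weight 1/896
  … 182 more
Group by U:
  weight(U=2) = 1/16
  weight(U=3) = 1/16
  weight(U=4) = 1/16
Total weight = 1/16 + 1/16 + 1/16 = 3/16
P(U=2 | obs) = 1/16 / 3/16 = 1/3
P(U=3 | obs) = 1/16 / 3/16 = 1/3
P(U=4 | obs) = 1/16 / 3/16 = 1/3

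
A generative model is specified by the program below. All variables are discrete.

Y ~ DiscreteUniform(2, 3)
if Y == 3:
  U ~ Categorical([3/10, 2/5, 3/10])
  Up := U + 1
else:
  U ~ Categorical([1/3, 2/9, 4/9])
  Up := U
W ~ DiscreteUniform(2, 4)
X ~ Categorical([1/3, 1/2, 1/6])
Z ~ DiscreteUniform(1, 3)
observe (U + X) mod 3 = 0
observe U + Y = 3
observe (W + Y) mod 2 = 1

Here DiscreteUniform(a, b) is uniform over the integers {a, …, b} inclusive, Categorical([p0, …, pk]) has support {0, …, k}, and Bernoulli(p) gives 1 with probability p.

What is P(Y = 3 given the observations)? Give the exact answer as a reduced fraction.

P(Y = 3 | obs) = 27/32

Enumerate traces; 9 have nonzero weight after conditioning:
  (Y=2, U=1, W=3, X=2, Z=1) weight 1/486
  (Y=2, U=1, W=3, X=2, Z=2) weight 1/486
  (Y=2, U=1, W=3, X=2, Z=3) weight 1/486
  (Y=3, U=0, W=2, X=0, Z=1) weight 1/180
  (Y=3, U=0, W=2, X=0, Z=2) weight 1/180
  (Y=3, U=0, W=2, X=0, Z=3) weight 1/180
  (Y=3, U=0, W=4, X=0, Z=1) weight 1/180
  (Y=3, U=0, W=4, X=0, Z=2) weight 1/180
  … 1 more
Group by Y:
  weight(Y=2) = 1/162
  weight(Y=3) = 1/30
Total weight = 1/162 + 1/30 = 16/405
P(Y=2 | obs) = 1/162 / 16/405 = 5/32
P(Y=3 | obs) = 1/30 / 16/405 = 27/32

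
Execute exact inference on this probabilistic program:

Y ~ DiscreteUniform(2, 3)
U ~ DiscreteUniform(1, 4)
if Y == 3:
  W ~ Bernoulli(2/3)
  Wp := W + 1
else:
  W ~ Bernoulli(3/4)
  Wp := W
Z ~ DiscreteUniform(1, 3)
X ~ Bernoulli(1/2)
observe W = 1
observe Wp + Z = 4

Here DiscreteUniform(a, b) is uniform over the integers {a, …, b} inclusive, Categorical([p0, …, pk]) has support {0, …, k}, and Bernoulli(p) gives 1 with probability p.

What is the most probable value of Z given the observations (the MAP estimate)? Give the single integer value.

Enumerate traces; 16 have nonzero weight after conditioning:
  (Y=2, U=1, W=1, Z=3, X=0) weight 1/64
  (Y=2, U=1, W=1, Z=3, X=1) weight 1/64
  (Y=2, U=2, W=1, Z=3, X=0) weight 1/64
  (Y=2, U=2, W=1, Z=3, X=1) weight 1/64
  (Y=2, U=3, W=1, Z=3, X=0) weight 1/64
  (Y=2, U=3, W=1, Z=3, X=1) weight 1/64
  (Y=2, U=4, W=1, Z=3, X=0) weight 1/64
  (Y=2, U=4, W=1, Z=3, X=1) weight 1/64
  (Y=3, U=1, W=1, Z=2, X=0) weight 1/72
  … 7 more
Group by Z:
  weight(Z=2) = 1/9
  weight(Z=3) = 1/8
Total weight = 1/9 + 1/8 = 17/72
P(Z=2 | obs) = 1/9 / 17/72 = 8/17
P(Z=3 | obs) = 1/8 / 17/72 = 9/17
argmax = 3

argmax_v P(Z = v | obs) = 3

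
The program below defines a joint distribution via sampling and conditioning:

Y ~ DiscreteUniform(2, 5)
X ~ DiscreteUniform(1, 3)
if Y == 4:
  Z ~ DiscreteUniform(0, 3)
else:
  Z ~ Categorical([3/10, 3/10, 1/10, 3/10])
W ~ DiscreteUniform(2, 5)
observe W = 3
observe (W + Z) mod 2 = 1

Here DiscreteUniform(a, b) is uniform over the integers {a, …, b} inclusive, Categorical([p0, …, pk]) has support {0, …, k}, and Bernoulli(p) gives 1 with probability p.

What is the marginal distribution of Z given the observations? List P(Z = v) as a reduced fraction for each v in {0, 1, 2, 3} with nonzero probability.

Enumerate traces; 24 have nonzero weight after conditioning:
  (Y=2, X=1, Z=0, W=3) weight 1/160
  (Y=2, X=1, Z=2, W=3) weight 1/480
  (Y=2, X=2, Z=0, W=3) weight 1/160
  (Y=2, X=2, Z=2, W=3) weight 1/480
  (Y=2, X=3, Z=0, W=3) weight 1/160
  (Y=2, X=3, Z=2, W=3) weight 1/480
  (Y=3, X=1, Z=0, W=3) weight 1/160
  (Y=3, X=1, Z=2, W=3) weight 1/480
  … 16 more
Group by Z:
  weight(Z=0) = 23/320
  weight(Z=2) = 11/320
Total weight = 23/320 + 11/320 = 17/160
P(Z=0 | obs) = 23/320 / 17/160 = 23/34
P(Z=2 | obs) = 11/320 / 17/160 = 11/34

P(Z=0) = 23/34, P(Z=2) = 11/34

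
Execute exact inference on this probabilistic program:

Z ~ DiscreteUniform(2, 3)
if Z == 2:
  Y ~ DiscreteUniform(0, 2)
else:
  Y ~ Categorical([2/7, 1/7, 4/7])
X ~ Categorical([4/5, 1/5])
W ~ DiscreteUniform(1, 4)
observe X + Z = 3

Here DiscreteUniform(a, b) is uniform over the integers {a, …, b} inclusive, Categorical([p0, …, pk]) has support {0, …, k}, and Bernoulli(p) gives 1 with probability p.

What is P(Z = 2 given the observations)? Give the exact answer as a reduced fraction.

P(Z = 2 | obs) = 1/5

Enumerate traces; 24 have nonzero weight after conditioning:
  (Z=2, Y=0, X=1, W=1) weight 1/120
  (Z=2, Y=0, X=1, W=2) weight 1/120
  (Z=2, Y=0, X=1, W=3) weight 1/120
  (Z=2, Y=0, X=1, W=4) weight 1/120
  (Z=2, Y=1, X=1, W=1) weight 1/120
  (Z=2, Y=1, X=1, W=2) weight 1/120
  (Z=2, Y=1, X=1, W=3) weight 1/120
  (Z=2, Y=1, X=1, W=4) weight 1/120
  (Z=3, Y=0, X=0, W=1) weight 1/35
  … 15 more
Group by Z:
  weight(Z=2) = 1/10
  weight(Z=3) = 2/5
Total weight = 1/10 + 2/5 = 1/2
P(Z=2 | obs) = 1/10 / 1/2 = 1/5
P(Z=3 | obs) = 2/5 / 1/2 = 4/5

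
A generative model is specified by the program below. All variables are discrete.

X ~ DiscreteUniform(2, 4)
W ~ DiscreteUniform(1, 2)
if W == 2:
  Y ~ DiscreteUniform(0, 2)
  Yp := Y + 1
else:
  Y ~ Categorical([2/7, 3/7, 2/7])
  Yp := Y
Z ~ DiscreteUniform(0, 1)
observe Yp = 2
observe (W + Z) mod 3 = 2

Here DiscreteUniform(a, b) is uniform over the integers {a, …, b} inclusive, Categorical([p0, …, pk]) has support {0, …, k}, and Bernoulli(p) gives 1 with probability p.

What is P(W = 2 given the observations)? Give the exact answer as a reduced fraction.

Enumerate traces; 6 have nonzero weight after conditioning:
  (X=2, W=1, Y=2, Z=1) weight 1/42
  (X=2, W=2, Y=1, Z=0) weight 1/36
  (X=3, W=1, Y=2, Z=1) weight 1/42
  (X=3, W=2, Y=1, Z=0) weight 1/36
  (X=4, W=1, Y=2, Z=1) weight 1/42
  (X=4, W=2, Y=1, Z=0) weight 1/36
Group by W:
  weight(W=1) = 1/14
  weight(W=2) = 1/12
Total weight = 1/14 + 1/12 = 13/84
P(W=1 | obs) = 1/14 / 13/84 = 6/13
P(W=2 | obs) = 1/12 / 13/84 = 7/13

P(W = 2 | obs) = 7/13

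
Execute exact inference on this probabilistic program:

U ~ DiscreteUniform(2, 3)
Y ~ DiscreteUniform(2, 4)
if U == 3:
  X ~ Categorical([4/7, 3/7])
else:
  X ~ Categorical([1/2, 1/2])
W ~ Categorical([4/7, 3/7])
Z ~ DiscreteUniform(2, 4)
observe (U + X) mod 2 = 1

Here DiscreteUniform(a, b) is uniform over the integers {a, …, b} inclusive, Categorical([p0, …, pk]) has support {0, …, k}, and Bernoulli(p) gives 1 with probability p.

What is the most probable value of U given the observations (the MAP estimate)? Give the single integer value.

argmax_v P(U = v | obs) = 3

Enumerate traces; 36 have nonzero weight after conditioning:
  (U=2, Y=2, X=1, W=0, Z=2) weight 1/63
  (U=2, Y=2, X=1, W=0, Z=3) weight 1/63
  (U=2, Y=2, X=1, W=0, Z=4) weight 1/63
  (U=2, Y=2, X=1, W=1, Z=2) weight 1/84
  (U=2, Y=2, X=1, W=1, Z=3) weight 1/84
  (U=2, Y=2, X=1, W=1, Z=4) weight 1/84
  (U=2, Y=3, X=1, W=0, Z=2) weight 1/63
  (U=2, Y=3, X=1, W=0, Z=3) weight 1/63
  (U=3, Y=2, X=0, W=0, Z=2) weight 8/441
  … 27 more
Group by U:
  weight(U=2) = 1/4
  weight(U=3) = 2/7
Total weight = 1/4 + 2/7 = 15/28
P(U=2 | obs) = 1/4 / 15/28 = 7/15
P(U=3 | obs) = 2/7 / 15/28 = 8/15
argmax = 3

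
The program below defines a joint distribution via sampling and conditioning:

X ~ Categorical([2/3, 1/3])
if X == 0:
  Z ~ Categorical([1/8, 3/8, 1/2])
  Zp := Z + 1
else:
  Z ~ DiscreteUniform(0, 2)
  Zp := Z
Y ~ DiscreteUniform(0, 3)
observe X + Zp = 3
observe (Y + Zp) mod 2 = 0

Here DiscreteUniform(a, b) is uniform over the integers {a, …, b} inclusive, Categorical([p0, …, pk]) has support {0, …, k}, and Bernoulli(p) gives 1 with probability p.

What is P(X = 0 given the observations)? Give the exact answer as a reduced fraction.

Enumerate traces; 4 have nonzero weight after conditioning:
  (X=0, Z=2, Y=1) weight 1/12
  (X=0, Z=2, Y=3) weight 1/12
  (X=1, Z=2, Y=0) weight 1/36
  (X=1, Z=2, Y=2) weight 1/36
Group by X:
  weight(X=0) = 1/6
  weight(X=1) = 1/18
Total weight = 1/6 + 1/18 = 2/9
P(X=0 | obs) = 1/6 / 2/9 = 3/4
P(X=1 | obs) = 1/18 / 2/9 = 1/4

P(X = 0 | obs) = 3/4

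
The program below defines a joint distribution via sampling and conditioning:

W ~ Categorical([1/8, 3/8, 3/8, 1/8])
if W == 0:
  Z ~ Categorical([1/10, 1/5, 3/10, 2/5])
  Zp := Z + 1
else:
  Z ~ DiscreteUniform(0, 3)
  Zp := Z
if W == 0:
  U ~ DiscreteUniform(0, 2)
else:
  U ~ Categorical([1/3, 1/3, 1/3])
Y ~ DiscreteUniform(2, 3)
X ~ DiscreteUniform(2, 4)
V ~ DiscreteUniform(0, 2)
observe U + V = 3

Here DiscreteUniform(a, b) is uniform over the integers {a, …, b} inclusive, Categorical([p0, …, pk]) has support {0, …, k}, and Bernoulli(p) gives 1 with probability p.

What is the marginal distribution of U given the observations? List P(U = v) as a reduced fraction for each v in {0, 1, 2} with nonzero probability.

Enumerate traces; 192 have nonzero weight after conditioning:
  (W=0, Z=0, U=1, Y=2, X=2, V=2) weight 1/4320
  (W=0, Z=0, U=1, Y=2, X=3, V=2) weight 1/4320
  (W=0, Z=0, U=1, Y=2, X=4, V=2) weight 1/4320
  (W=0, Z=0, U=1, Y=3, X=2, V=2) weight 1/4320
  (W=0, Z=0, U=1, Y=3, X=3, V=2) weight 1/4320
  (W=0, Z=0, U=1, Y=3, X=4, V=2) weight 1/4320
  (W=0, Z=0, U=2, Y=2, X=2, V=1) weight 1/4320
  (W=0, Z=0, U=2, Y=2, X=3, V=1) weight 1/4320
  … 184 more
Group by U:
  weight(U=1) = 1/9
  weight(U=2) = 1/9
Total weight = 1/9 + 1/9 = 2/9
P(U=1 | obs) = 1/9 / 2/9 = 1/2
P(U=2 | obs) = 1/9 / 2/9 = 1/2

P(U=1) = 1/2, P(U=2) = 1/2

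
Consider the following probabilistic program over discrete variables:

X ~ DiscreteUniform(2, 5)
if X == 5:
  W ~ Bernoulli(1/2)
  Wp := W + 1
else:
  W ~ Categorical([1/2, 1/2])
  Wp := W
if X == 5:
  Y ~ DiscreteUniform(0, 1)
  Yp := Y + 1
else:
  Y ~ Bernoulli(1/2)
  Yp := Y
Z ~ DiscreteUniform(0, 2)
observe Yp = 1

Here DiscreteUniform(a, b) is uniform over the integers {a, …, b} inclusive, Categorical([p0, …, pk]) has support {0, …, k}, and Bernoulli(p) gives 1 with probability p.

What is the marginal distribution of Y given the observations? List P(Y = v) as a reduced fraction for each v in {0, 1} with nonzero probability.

P(Y=0) = 1/4, P(Y=1) = 3/4

Enumerate traces; 24 have nonzero weight after conditioning:
  (X=2, W=0, Y=1, Z=0) weight 1/48
  (X=2, W=0, Y=1, Z=1) weight 1/48
  (X=2, W=0, Y=1, Z=2) weight 1/48
  (X=2, W=1, Y=1, Z=0) weight 1/48
  (X=2, W=1, Y=1, Z=1) weight 1/48
  (X=2, W=1, Y=1, Z=2) weight 1/48
  (X=3, W=0, Y=1, Z=0) weight 1/48
  (X=3, W=0, Y=1, Z=1) weight 1/48
  (X=5, W=0, Y=0, Z=0) weight 1/48
  … 15 more
Group by Y:
  weight(Y=0) = 1/8
  weight(Y=1) = 3/8
Total weight = 1/8 + 3/8 = 1/2
P(Y=0 | obs) = 1/8 / 1/2 = 1/4
P(Y=1 | obs) = 3/8 / 1/2 = 3/4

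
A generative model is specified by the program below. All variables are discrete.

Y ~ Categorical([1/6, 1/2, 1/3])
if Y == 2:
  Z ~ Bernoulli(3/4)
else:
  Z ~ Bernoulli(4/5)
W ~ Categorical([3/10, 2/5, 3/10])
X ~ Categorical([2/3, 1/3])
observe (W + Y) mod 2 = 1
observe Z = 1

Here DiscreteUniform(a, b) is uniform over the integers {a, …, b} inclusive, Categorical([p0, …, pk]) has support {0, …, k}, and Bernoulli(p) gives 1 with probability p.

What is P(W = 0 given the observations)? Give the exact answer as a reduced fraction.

Enumerate traces; 8 have nonzero weight after conditioning:
  (Y=0, Z=1, W=1, X=0) weight 8/225
  (Y=0, Z=1, W=1, X=1) weight 4/225
  (Y=1, Z=1, W=0, X=0) weight 2/25
  (Y=1, Z=1, W=0, X=1) weight 1/25
  (Y=1, Z=1, W=2, X=0) weight 2/25
  (Y=1, Z=1, W=2, X=1) weight 1/25
  (Y=2, Z=1, W=1, X=0) weight 1/15
  (Y=2, Z=1, W=1, X=1) weight 1/30
Group by W:
  weight(W=0) = 3/25
  weight(W=1) = 23/150
  weight(W=2) = 3/25
Total weight = 3/25 + 23/150 + 3/25 = 59/150
P(W=0 | obs) = 3/25 / 59/150 = 18/59
P(W=1 | obs) = 23/150 / 59/150 = 23/59
P(W=2 | obs) = 3/25 / 59/150 = 18/59

P(W = 0 | obs) = 18/59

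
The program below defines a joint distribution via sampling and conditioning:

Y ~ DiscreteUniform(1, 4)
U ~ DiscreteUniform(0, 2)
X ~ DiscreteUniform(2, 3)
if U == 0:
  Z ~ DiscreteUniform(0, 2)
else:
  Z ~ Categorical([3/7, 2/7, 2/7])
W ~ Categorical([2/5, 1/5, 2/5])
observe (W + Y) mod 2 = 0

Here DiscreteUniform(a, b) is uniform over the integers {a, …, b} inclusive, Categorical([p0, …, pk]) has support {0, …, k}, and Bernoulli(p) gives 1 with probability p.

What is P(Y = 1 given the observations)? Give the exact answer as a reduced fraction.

Enumerate traces; 108 have nonzero weight after conditioning:
  (Y=1, U=0, X=2, Z=0, W=1) weight 1/360
  (Y=1, U=0, X=2, Z=1, W=1) weight 1/360
  (Y=1, U=0, X=2, Z=2, W=1) weight 1/360
  (Y=1, U=0, X=3, Z=0, W=1) weight 1/360
  (Y=1, U=0, X=3, Z=1, W=1) weight 1/360
  (Y=1, U=0, X=3, Z=2, W=1) weight 1/360
  (Y=1, U=1, X=2, Z=0, W=1) weight 1/280
  (Y=1, U=1, X=2, Z=1, W=1) weight 1/420
  (Y=2, U=0, X=2, Z=0, W=0) weight 1/180
  (Y=3, U=0, X=2, Z=0, W=1) weight 1/360
  … 98 more
Group by Y:
  weight(Y=1) = 1/20
  weight(Y=2) = 1/5
  weight(Y=3) = 1/20
  weight(Y=4) = 1/5
Total weight = 1/20 + 1/5 + 1/20 + 1/5 = 1/2
P(Y=1 | obs) = 1/20 / 1/2 = 1/10
P(Y=2 | obs) = 1/5 / 1/2 = 2/5
P(Y=3 | obs) = 1/20 / 1/2 = 1/10
P(Y=4 | obs) = 1/5 / 1/2 = 2/5

P(Y = 1 | obs) = 1/10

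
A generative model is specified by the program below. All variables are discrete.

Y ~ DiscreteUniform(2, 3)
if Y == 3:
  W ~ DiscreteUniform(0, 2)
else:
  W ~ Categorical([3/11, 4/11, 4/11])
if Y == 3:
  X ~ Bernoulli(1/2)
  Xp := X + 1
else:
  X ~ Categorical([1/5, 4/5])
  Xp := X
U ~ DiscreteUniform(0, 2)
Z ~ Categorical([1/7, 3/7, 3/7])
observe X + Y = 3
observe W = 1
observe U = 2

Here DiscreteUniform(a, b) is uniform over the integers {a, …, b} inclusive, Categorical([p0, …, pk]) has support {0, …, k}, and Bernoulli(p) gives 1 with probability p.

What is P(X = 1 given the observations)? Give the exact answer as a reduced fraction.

Enumerate traces; 6 have nonzero weight after conditioning:
  (Y=2, W=1, X=1, U=2, Z=0) weight 8/1155
  (Y=2, W=1, X=1, U=2, Z=1) weight 8/385
  (Y=2, W=1, X=1, U=2, Z=2) weight 8/385
  (Y=3, W=1, X=0, U=2, Z=0) weight 1/252
  (Y=3, W=1, X=0, U=2, Z=1) weight 1/84
  (Y=3, W=1, X=0, U=2, Z=2) weight 1/84
Group by X:
  weight(X=0) = 1/36
  weight(X=1) = 8/165
Total weight = 1/36 + 8/165 = 151/1980
P(X=0 | obs) = 1/36 / 151/1980 = 55/151
P(X=1 | obs) = 8/165 / 151/1980 = 96/151

P(X = 1 | obs) = 96/151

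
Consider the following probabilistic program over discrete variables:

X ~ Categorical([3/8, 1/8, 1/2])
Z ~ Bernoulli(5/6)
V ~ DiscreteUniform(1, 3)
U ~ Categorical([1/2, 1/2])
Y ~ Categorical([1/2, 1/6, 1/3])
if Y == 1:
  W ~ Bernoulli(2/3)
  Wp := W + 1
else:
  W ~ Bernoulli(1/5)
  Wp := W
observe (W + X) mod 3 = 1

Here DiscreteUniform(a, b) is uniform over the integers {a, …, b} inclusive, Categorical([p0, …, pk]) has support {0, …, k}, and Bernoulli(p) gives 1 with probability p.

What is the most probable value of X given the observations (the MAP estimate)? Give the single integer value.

Enumerate traces; 72 have nonzero weight after conditioning:
  (X=0, Z=0, V=1, U=0, Y=0, W=1) weight 1/960
  (X=0, Z=0, V=1, U=0, Y=1, W=1) weight 1/864
  (X=0, Z=0, V=1, U=0, Y=2, W=1) weight 1/1440
  (X=0, Z=0, V=1, U=1, Y=0, W=1) weight 1/960
  (X=0, Z=0, V=1, U=1, Y=1, W=1) weight 1/864
  (X=0, Z=0, V=1, U=1, Y=2, W=1) weight 1/1440
  (X=0, Z=0, V=2, U=0, Y=0, W=1) weight 1/960
  (X=0, Z=0, V=2, U=0, Y=1, W=1) weight 1/864
  (X=1, Z=0, V=1, U=0, Y=0, W=0) weight 1/720
  … 63 more
Group by X:
  weight(X=0) = 5/48
  weight(X=1) = 13/144
Total weight = 5/48 + 13/144 = 7/36
P(X=0 | obs) = 5/48 / 7/36 = 15/28
P(X=1 | obs) = 13/144 / 7/36 = 13/28
argmax = 0

argmax_v P(X = v | obs) = 0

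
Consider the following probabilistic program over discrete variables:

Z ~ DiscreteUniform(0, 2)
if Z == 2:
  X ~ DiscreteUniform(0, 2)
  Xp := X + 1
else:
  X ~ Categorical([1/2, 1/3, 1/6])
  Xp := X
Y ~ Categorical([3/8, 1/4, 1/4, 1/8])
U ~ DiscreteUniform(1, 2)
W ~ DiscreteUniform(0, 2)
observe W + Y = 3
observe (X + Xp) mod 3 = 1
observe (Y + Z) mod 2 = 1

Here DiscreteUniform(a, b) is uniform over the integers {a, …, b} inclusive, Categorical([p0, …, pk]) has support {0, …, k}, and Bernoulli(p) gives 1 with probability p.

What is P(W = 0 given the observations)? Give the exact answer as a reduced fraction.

Enumerate traces; 10 have nonzero weight after conditioning:
  (Z=0, X=2, Y=1, U=1, W=2) weight 1/432
  (Z=0, X=2, Y=1, U=2, W=2) weight 1/432
  (Z=0, X=2, Y=3, U=1, W=0) weight 1/864
  (Z=0, X=2, Y=3, U=2, W=0) weight 1/864
  (Z=1, X=2, Y=2, U=1, W=1) weight 1/432
  (Z=1, X=2, Y=2, U=2, W=1) weight 1/432
  (Z=2, X=0, Y=1, U=1, W=2) weight 1/216
  (Z=2, X=0, Y=1, U=2, W=2) weight 1/216
  … 2 more
Group by W:
  weight(W=0) = 1/144
  weight(W=1) = 1/216
  weight(W=2) = 1/72
Total weight = 1/144 + 1/216 + 1/72 = 11/432
P(W=0 | obs) = 1/144 / 11/432 = 3/11
P(W=1 | obs) = 1/216 / 11/432 = 2/11
P(W=2 | obs) = 1/72 / 11/432 = 6/11

P(W = 0 | obs) = 3/11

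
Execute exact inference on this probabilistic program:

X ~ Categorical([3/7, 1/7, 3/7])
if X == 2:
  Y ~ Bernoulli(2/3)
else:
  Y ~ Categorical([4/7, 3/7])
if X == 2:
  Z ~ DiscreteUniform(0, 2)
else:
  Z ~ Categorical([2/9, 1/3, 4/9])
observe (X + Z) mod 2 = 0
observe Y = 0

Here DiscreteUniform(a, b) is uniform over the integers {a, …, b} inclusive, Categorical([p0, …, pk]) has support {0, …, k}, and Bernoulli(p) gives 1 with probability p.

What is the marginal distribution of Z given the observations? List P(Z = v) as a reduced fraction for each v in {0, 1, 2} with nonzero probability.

P(Z=0) = 5/14, P(Z=1) = 2/21, P(Z=2) = 23/42

Enumerate traces; 5 have nonzero weight after conditioning:
  (X=0, Y=0, Z=0) weight 8/147
  (X=0, Y=0, Z=2) weight 16/147
  (X=1, Y=0, Z=1) weight 4/147
  (X=2, Y=0, Z=0) weight 1/21
  (X=2, Y=0, Z=2) weight 1/21
Group by Z:
  weight(Z=0) = 5/49
  weight(Z=1) = 4/147
  weight(Z=2) = 23/147
Total weight = 5/49 + 4/147 + 23/147 = 2/7
P(Z=0 | obs) = 5/49 / 2/7 = 5/14
P(Z=1 | obs) = 4/147 / 2/7 = 2/21
P(Z=2 | obs) = 23/147 / 2/7 = 23/42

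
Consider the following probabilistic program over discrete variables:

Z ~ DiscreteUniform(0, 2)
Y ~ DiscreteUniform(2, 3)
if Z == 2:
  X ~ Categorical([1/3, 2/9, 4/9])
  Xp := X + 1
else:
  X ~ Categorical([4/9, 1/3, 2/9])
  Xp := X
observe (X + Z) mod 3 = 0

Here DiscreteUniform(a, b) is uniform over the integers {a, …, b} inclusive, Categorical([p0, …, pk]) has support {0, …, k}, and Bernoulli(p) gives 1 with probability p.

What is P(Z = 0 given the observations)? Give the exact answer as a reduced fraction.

Enumerate traces; 6 have nonzero weight after conditioning:
  (Z=0, Y=2, X=0) weight 2/27
  (Z=0, Y=3, X=0) weight 2/27
  (Z=1, Y=2, X=2) weight 1/27
  (Z=1, Y=3, X=2) weight 1/27
  (Z=2, Y=2, X=1) weight 1/27
  (Z=2, Y=3, X=1) weight 1/27
Group by Z:
  weight(Z=0) = 4/27
  weight(Z=1) = 2/27
  weight(Z=2) = 2/27
Total weight = 4/27 + 2/27 + 2/27 = 8/27
P(Z=0 | obs) = 4/27 / 8/27 = 1/2
P(Z=1 | obs) = 2/27 / 8/27 = 1/4
P(Z=2 | obs) = 2/27 / 8/27 = 1/4

P(Z = 0 | obs) = 1/2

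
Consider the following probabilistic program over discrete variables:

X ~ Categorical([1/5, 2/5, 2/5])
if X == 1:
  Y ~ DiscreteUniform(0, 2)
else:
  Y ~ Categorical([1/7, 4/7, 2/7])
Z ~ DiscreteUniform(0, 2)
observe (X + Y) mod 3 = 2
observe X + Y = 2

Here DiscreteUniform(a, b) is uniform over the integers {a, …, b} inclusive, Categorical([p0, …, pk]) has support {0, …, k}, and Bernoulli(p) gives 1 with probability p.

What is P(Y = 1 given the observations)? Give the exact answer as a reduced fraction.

P(Y = 1 | obs) = 7/13

Enumerate traces; 9 have nonzero weight after conditioning:
  (X=0, Y=2, Z=0) weight 2/105
  (X=0, Y=2, Z=1) weight 2/105
  (X=0, Y=2, Z=2) weight 2/105
  (X=1, Y=1, Z=0) weight 2/45
  (X=1, Y=1, Z=1) weight 2/45
  (X=1, Y=1, Z=2) weight 2/45
  (X=2, Y=0, Z=0) weight 2/105
  (X=2, Y=0, Z=1) weight 2/105
  … 1 more
Group by Y:
  weight(Y=0) = 2/35
  weight(Y=1) = 2/15
  weight(Y=2) = 2/35
Total weight = 2/35 + 2/15 + 2/35 = 26/105
P(Y=0 | obs) = 2/35 / 26/105 = 3/13
P(Y=1 | obs) = 2/15 / 26/105 = 7/13
P(Y=2 | obs) = 2/35 / 26/105 = 3/13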